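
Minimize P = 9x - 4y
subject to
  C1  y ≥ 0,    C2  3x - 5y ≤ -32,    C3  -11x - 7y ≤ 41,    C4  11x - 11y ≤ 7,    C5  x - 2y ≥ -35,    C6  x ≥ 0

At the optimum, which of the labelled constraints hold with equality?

C5 and C6

Corner points and P = 9x - 4y:
  (387/22, 373/22) → P = 181/2
  (0, 32/5) → P = -128/5
  (399/11, 392/11) → P = 2023/11
  (0, 35/2) → P = -70

The minimum is at (0, 35/2). Substituting into each constraint, equality holds for C5 and C6; the remaining constraints have slack.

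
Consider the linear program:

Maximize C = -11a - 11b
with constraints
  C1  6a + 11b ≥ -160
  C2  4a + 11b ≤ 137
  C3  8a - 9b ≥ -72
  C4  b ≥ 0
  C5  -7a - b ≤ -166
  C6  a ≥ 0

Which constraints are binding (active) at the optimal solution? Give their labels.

Corner points and C = -11a - 11b:
  (137/4, 0) → C = -1507/4
  (1689/73, 295/73) → C = -21824/73
  (166/7, 0) → C = -1826/7

The maximum is at (166/7, 0). Substituting into each constraint, equality holds for C4 and C5; the remaining constraints have slack.

C4 and C5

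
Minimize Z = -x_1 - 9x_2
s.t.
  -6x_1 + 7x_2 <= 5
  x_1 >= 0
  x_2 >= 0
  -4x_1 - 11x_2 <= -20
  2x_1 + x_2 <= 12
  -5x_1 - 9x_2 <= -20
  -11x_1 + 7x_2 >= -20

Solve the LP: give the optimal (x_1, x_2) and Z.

x_1 = 79/20, x_2 = 41/10, minimum Z = -817/20

Feasible corners and Z = -x_1 - 9x_2:
  (79/20, 41/10) → Z = -817/20
  (95/89, 145/89) → Z = -1400/89
  (40/19, 20/19) → Z = -220/19
  (360/149, 140/149) → Z = -1620/149
  (104/25, 92/25) → Z = -932/25

At the optimal vertex, -6x_1 + 7x_2 = 5 and 2x_1 + x_2 = 12.
Solving simultaneously gives x_1 = 79/20, x_2 = 41/10.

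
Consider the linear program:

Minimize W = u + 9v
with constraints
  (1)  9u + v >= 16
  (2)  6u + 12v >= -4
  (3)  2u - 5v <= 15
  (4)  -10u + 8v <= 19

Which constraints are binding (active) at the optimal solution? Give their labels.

Corner points and W = u + 9v:
  (98/51, -22/17) → W = -496/51
  (109/82, 331/82) → W = 1544/41
  (80/27, -49/27) → W = -361/27
The feasible region is unbounded (it extends along (4, 5), (5, 2)), but W strictly increases along every unbounded feasible direction, so there is no improving ray and the minimum is attained at a vertex.

The minimum is at (80/27, -49/27). Substituting into each constraint, equality holds for (2) and (3); the remaining constraints have slack.

(2) and (3)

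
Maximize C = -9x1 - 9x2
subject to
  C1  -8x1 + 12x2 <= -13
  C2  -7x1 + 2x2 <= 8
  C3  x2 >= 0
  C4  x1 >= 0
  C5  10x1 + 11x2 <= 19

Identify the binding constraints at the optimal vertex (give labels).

Feasible corners and C = -9x1 - 9x2:
  (13/8, 0) → C = -117/8
  (371/208, 11/104) → C = -3537/208
  (19/10, 0) → C = -171/10

The maximum is at (13/8, 0). Substituting into each constraint, equality holds for C1 and C3; the remaining constraints have slack.

C1 and C3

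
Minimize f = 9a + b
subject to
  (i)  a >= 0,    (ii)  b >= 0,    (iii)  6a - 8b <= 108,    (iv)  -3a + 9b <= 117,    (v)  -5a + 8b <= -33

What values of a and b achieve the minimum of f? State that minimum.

a = 33/5, b = 0, minimum f = 297/5

Feasible corners and f = 9a + b:
  (18, 0) → f = 162
  (33/5, 0) → f = 297/5
  (318/5, 171/5) → f = 3033/5
  (411/7, 228/7) → f = 561

At the optimal vertex, b = 0 and -5a + 8b = -33.
Solving simultaneously gives a = 33/5, b = 0.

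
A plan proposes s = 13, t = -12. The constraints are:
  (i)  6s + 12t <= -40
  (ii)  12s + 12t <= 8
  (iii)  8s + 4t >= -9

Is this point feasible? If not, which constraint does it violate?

Constraint (ii): 12s + 12t = 12, which is not ≤ 8. All other constraints are satisfied.

not feasible — violates (ii)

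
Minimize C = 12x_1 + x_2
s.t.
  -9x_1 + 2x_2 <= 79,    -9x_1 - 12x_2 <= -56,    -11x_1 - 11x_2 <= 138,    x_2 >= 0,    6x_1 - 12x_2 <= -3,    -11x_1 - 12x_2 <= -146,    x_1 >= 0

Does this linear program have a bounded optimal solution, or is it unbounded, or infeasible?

bounded optimum

Vertices and C = 12x_1 + x_2:
  (0, 79/2) → C = 79/2
  (143/17, 303/68) → C = 7167/68
  (0, 73/6) → C = 73/6
The feasible region has finitely many vertices and no improving ray; the minimum is 73/6 at (0, 73/6).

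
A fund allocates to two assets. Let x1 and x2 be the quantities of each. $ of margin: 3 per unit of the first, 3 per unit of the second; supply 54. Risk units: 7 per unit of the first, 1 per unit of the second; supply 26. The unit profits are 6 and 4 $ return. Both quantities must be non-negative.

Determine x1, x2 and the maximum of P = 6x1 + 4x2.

x1 = 4/3, x2 = 50/3, maximum P = 224/3

Corner points and P = 6x1 + 4x2:
  (0, 0) → P = 0
  (0, 18) → P = 72
  (26/7, 0) → P = 156/7
  (4/3, 50/3) → P = 224/3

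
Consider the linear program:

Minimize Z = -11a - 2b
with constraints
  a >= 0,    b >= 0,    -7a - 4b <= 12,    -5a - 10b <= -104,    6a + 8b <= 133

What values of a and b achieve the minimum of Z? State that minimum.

Corner points and Z = -11a - 2b:
  (0, 52/5) → Z = -104/5
  (0, 133/8) → Z = -133/4
  (104/5, 0) → Z = -1144/5
  (133/6, 0) → Z = -1463/6

a = 133/6, b = 0, minimum Z = -1463/6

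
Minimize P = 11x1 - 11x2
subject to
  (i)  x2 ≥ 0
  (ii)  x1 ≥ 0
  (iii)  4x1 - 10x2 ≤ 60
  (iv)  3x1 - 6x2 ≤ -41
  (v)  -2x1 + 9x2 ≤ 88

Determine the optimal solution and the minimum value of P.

x1 = 0, x2 = 88/9, minimum P = -968/9

Corner points and P = 11x1 - 11x2:
  (0, 41/6) → P = -451/6
  (0, 88/9) → P = -968/9
  (53/5, 182/15) → P = -253/15

The binding constraints are x1 = 0 and -2x1 + 9x2 = 88.
Solving simultaneously gives x1 = 0, x2 = 88/9.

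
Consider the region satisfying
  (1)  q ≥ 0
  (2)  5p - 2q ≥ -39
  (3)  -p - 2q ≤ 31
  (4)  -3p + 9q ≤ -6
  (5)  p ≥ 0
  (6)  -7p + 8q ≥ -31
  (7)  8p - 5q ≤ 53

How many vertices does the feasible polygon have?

3

The feasible vertices (each the meet of two boundaries and inside every other half-plane) are:
  (2, 0)
  (31/7, 0)
  (77/13, 17/13)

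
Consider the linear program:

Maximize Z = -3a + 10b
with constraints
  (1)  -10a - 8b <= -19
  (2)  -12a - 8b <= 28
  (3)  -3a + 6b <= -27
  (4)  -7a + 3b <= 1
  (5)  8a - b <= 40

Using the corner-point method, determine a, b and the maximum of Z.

Vertices and Z = -3a + 10b:
  (55/14, -71/28) → Z = -260/7
  (339/74, -124/37) → Z = -3497/74
  (71/15, -32/15) → Z = -533/15

a = 71/15, b = -32/15, maximum Z = -533/15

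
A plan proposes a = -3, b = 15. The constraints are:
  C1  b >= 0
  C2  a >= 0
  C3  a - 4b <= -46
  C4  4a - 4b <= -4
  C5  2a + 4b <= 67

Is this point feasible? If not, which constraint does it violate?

Constraint C2: a = -3, which is not ≥ 0. All other constraints are satisfied.

not feasible — violates C2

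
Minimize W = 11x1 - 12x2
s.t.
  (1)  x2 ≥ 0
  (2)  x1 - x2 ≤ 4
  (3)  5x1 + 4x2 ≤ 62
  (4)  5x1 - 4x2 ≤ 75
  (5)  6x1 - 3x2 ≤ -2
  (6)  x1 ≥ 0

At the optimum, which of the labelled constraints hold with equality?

(3) and (6)

Extreme points and W = 11x1 - 12x2:
  (178/39, 382/39) → W = -202/3
  (0, 31/2) → W = -186
  (0, 2/3) → W = -8

The minimum is at (0, 31/2). Substituting into each constraint, equality holds for (3) and (6); the remaining constraints have slack.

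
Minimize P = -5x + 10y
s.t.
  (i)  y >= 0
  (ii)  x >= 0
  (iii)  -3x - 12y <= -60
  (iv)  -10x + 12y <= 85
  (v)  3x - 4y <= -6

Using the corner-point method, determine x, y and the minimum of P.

x = 7/2, y = 33/8, minimum P = 95/4

Vertices and P = -5x + 10y:
  (0, 5) → P = 50
  (0, 85/12) → P = 425/6
  (7/2, 33/8) → P = 95/4
The feasible region is unbounded (it extends along (6, 5), (4, 3)), but P strictly increases along every unbounded feasible direction, so there is no improving ray and the minimum is attained at a vertex.

The optimum lies where -3x - 12y = -60 and 3x - 4y = -6.
Solving simultaneously gives x = 7/2, y = 33/8.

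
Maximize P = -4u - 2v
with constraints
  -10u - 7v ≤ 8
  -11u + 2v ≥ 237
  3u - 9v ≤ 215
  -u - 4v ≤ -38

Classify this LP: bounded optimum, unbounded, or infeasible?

unbounded

From the feasible point (-1675/97, 2282/97), moving in the direction (-7, 10) keeps every constraint satisfied while P increases without bound.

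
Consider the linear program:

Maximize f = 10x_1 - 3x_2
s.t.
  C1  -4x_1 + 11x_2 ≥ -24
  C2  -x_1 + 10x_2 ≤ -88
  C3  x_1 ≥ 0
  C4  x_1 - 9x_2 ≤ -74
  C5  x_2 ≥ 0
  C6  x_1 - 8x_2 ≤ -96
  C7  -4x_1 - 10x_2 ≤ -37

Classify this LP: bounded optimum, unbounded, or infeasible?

The boundaries -4x_1 + 11x_2 = -24 and x_1 - 8x_2 = -96 meet at (416/7, 136/7), but that point violates -x_1 + 10x_2 ≤ -88. Every candidate vertex is excluded by some other constraint, so the feasible region is empty.

infeasible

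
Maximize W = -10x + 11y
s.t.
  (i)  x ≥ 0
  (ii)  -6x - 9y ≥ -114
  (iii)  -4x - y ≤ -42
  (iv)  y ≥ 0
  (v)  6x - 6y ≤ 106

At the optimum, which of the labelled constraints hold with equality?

Vertices and W = -10x + 11y:
  (44/5, 34/5) → W = -66/5
  (91/5, 8/15) → W = -2642/15
  (21/2, 0) → W = -105
  (53/3, 0) → W = -530/3

The maximum is at (44/5, 34/5). Substituting into each constraint, equality holds for (ii) and (iii); the remaining constraints have slack.

(ii) and (iii)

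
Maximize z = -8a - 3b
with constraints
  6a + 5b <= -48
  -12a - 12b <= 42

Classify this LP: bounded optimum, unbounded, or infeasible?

From the feasible point (-61/2, 27), moving in the direction (-5, 6) keeps every constraint satisfied while z increases without bound.

unbounded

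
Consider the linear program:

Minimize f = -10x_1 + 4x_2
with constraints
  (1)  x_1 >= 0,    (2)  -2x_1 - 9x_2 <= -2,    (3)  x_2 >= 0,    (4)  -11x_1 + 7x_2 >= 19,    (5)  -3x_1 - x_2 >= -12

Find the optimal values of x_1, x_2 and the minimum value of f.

x_1 = 65/32, x_2 = 189/32, minimum f = 53/16

Vertices and f = -10x_1 + 4x_2:
  (0, 19/7) → f = 76/7
  (0, 12) → f = 48
  (65/32, 189/32) → f = 53/16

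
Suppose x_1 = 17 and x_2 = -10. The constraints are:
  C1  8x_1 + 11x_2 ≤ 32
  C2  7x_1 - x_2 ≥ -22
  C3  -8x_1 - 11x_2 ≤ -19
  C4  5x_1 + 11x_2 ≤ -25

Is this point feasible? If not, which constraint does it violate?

feasible

C1: 26 ≤ 32 ✓
C2: 129 ≥ -22 ✓
C3: -26 ≤ -19 ✓
C4: -25 ≤ -25 ✓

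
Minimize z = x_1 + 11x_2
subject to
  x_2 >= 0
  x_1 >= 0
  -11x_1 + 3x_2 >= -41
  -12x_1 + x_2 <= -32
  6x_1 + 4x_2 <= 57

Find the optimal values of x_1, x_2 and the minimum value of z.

Extreme points and z = x_1 + 11x_2:
  (41/11, 0) → z = 41/11
  (8/3, 0) → z = 8/3
  (335/62, 381/62) → z = 73
  (185/54, 82/9) → z = 5597/54

The binding constraints are x_2 = 0 and -12x_1 + x_2 = -32.
Solving simultaneously gives x_1 = 8/3, x_2 = 0.

x_1 = 8/3, x_2 = 0, minimum z = 8/3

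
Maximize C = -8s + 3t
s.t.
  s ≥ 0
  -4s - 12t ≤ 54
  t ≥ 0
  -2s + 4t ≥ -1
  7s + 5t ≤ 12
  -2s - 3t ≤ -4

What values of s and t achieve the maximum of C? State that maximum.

s = 0, t = 12/5, maximum C = 36/5

Corner points and C = -8s + 3t:
  (0, 12/5) → C = 36/5
  (0, 4/3) → C = 4
  (53/38, 17/38) → C = -373/38
  (19/14, 3/7) → C = -67/7

At the optimal vertex, s = 0 and 7s + 5t = 12.
Solving simultaneously gives s = 0, t = 12/5.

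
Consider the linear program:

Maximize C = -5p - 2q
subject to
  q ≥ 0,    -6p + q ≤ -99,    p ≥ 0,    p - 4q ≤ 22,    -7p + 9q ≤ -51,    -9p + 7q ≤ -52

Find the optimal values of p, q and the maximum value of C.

p = 33/2, q = 0, maximum C = -165/2

Feasible corners and C = -5p - 2q:
  (33/2, 0) → C = -165/2
  (22, 0) → C = -110
  (840/47, 387/47) → C = -4974/47
The feasible region is unbounded (it extends along (9, 7), (4, 1)), but C strictly decreases along every unbounded feasible direction, so there is no improving ray and the maximum is attained at a vertex.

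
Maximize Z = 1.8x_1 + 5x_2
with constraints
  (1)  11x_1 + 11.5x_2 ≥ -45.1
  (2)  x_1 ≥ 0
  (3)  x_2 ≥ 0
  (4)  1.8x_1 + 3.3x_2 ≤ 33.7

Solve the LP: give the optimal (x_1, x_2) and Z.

Vertices and Z = 1.8x_1 + 5x_2:
  (0, 0) → Z = 0
  (0, 337/33) → Z = 1685/33
  (337/18, 0) → Z = 337/10

At the optimal vertex, x_1 = 0 and 1.8x_1 + 3.3x_2 = 33.7.
Solving simultaneously gives x_1 = 0, x_2 = 337/33.

x_1 = 0, x_2 = 337/33, maximum Z = 1685/33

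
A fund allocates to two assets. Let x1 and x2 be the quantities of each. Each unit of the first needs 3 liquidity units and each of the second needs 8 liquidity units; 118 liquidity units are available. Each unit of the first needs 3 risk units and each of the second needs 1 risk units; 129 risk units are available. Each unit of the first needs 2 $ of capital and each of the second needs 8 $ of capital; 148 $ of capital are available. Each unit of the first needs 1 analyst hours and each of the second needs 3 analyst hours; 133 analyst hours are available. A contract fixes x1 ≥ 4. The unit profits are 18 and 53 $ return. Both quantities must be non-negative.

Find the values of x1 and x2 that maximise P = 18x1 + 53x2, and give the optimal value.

Corner points and P = 18x1 + 53x2:
  (118/3, 0) → P = 708
  (4, 0) → P = 72
  (4, 53/4) → P = 3097/4

At the optimal vertex, 3x1 + 8x2 = 118 and x1 = 4.
Solving simultaneously gives x1 = 4, x2 = 53/4.

x1 = 4, x2 = 53/4, maximum P = 3097/4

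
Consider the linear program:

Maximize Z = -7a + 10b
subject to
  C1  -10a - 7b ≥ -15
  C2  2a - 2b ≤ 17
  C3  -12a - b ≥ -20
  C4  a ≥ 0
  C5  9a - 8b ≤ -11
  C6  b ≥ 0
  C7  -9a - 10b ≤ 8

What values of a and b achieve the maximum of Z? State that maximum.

a = 0, b = 15/7, maximum Z = 150/7

Extreme points and Z = -7a + 10b:
  (0, 15/7) → Z = 150/7
  (43/143, 245/143) → Z = 2149/143
  (0, 11/8) → Z = 55/4

The optimum lies where -10a - 7b = -15 and a = 0.
Solving simultaneously gives a = 0, b = 15/7.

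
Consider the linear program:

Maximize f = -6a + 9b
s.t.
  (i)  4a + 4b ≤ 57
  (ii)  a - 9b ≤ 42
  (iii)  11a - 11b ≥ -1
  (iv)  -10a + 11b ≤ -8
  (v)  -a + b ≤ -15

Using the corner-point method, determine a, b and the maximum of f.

Corner points and f = -6a + 9b:
  (681/40, -111/40) → f = -1017/8
  (117/8, -3/8) → f = -729/8
  (93/8, -27/8) → f = -801/8

At the optimal vertex, 4a + 4b = 57 and -a + b = -15.
Solving simultaneously gives a = 117/8, b = -3/8.

a = 117/8, b = -3/8, maximum f = -729/8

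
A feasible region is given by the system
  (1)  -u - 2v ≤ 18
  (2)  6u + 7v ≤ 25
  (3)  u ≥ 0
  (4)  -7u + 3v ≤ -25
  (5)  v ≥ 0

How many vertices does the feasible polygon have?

Intersecting each pair of boundary lines and keeping only the points that satisfy every inequality leaves:
  (250/67, 25/67)
  (25/6, 0)
  (25/7, 0)

3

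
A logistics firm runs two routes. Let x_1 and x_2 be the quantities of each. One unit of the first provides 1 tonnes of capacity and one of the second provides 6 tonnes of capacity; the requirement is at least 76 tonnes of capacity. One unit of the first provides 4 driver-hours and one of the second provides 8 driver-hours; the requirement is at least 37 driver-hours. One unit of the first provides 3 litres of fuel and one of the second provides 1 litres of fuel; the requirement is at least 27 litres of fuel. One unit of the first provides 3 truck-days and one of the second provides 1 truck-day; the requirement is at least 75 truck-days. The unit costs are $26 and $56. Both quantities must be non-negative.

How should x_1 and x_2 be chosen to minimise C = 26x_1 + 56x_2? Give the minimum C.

x_1 = 22, x_2 = 9, minimum C = 1076

Vertices and C = 26x_1 + 56x_2:
  (0, 75) → C = 4200
  (76, 0) → C = 1976
  (22, 9) → C = 1076
The feasible region is unbounded (it extends along (0, 1), (1, 0)), but C strictly increases along every unbounded feasible direction, so there is no improving ray and the minimum is attained at a vertex.

The optimum lies where x_1 + 6x_2 = 76 and 3x_1 + x_2 = 75.
Solving simultaneously gives x_1 = 22, x_2 = 9.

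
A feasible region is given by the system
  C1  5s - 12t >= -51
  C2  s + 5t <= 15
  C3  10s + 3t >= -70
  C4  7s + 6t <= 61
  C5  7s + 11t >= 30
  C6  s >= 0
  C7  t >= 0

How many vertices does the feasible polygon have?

Pairwise boundary intersections that survive every other constraint:
  (215/29, 44/29)
  (0, 3)
  (61/7, 0)
  (0, 30/11)
  (30/7, 0)

5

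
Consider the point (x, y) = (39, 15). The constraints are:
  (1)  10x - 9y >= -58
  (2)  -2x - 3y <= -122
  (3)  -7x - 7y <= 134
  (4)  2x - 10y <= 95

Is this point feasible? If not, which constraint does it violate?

feasible

(1): 255 ≥ -58 ✓
(2): -123 ≤ -122 ✓
(3): -378 ≤ 134 ✓
(4): -72 ≤ 95 ✓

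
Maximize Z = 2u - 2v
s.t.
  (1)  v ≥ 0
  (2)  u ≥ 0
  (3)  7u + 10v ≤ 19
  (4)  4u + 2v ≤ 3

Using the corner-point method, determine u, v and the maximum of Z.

The binding constraints are v = 0 and 4u + 2v = 3.
Solving simultaneously gives u = 3/4, v = 0.

u = 3/4, v = 0, maximum Z = 3/2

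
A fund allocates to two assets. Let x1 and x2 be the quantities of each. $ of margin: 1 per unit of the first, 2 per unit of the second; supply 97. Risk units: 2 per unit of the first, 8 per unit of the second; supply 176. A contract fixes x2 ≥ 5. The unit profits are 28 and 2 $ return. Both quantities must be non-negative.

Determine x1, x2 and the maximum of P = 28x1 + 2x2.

Corner points and P = 28x1 + 2x2:
  (0, 22) → P = 44
  (0, 5) → P = 10
  (68, 5) → P = 1914

The optimum lies where 2x1 + 8x2 = 176 and x2 = 5.
Solving simultaneously gives x1 = 68, x2 = 5.

x1 = 68, x2 = 5, maximum P = 1914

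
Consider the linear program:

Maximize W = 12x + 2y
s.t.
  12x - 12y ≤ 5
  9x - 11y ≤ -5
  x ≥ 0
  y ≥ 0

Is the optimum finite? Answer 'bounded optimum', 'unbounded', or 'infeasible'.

unbounded

From the feasible point (115/24, 35/8), moving in the direction (0, 1) keeps every constraint satisfied while W increases without bound.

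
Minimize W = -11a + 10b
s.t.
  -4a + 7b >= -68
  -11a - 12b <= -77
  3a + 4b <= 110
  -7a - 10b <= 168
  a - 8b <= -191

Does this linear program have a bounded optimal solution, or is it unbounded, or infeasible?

bounded optimum

Feasible corners and W = -11a + 10b:
  (-253/2, 979/8) → W = 10461/4
  (-419/25, 1089/50) → W = 10054/25
  (29/7, 683/28) → W = 2777/14
The feasible region has finitely many vertices and no improving ray; the minimum is 2777/14 at (29/7, 683/28).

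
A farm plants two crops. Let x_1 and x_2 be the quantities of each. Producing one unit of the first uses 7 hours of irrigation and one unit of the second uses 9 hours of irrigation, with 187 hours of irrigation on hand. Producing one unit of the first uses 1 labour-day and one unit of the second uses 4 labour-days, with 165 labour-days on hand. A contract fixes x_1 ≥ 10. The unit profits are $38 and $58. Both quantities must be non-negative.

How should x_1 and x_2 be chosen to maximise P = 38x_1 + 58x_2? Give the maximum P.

At the optimal vertex, 7x_1 + 9x_2 = 187 and x_1 = 10.
Solving simultaneously gives x_1 = 10, x_2 = 13.

x_1 = 10, x_2 = 13, maximum P = 1134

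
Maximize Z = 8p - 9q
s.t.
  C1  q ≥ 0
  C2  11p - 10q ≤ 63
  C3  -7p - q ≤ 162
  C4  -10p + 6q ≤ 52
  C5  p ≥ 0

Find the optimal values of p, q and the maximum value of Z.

p = 63/11, q = 0, maximum Z = 504/11

Extreme points and Z = 8p - 9q:
  (63/11, 0) → Z = 504/11
  (0, 0) → Z = 0
  (0, 26/3) → Z = -78
The feasible region is unbounded (it extends along (10, 11), (3, 5)), but Z strictly decreases along every unbounded feasible direction, so there is no improving ray and the maximum is attained at a vertex.

The binding constraints are q = 0 and 11p - 10q = 63.
Solving simultaneously gives p = 63/11, q = 0.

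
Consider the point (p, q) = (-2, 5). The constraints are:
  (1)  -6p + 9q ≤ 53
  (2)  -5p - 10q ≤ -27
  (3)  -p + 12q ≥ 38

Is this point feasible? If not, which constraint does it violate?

not feasible — violates (1)

Constraint (1): -6p + 9q = 57, which is not ≤ 53. All other constraints are satisfied.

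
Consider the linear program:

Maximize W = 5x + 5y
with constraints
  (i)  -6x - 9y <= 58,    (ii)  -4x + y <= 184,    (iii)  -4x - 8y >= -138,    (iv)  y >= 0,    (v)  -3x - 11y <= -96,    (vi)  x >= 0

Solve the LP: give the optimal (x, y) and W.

x = 69/2, y = 0, maximum W = 345/2

Feasible corners and W = 5x + 5y:
  (69/2, 0) → W = 345/2
  (0, 69/4) → W = 345/4
  (32, 0) → W = 160
  (0, 96/11) → W = 480/11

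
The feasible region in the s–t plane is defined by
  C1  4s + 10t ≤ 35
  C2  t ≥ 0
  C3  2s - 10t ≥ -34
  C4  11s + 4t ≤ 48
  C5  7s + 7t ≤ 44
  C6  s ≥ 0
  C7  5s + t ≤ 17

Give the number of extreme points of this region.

5

Of the 21 pairwise boundary intersections, those satisfying every inequality are:
  (1/6, 103/30)
  (135/46, 107/46)
  (0, 0)
  (17/5, 0)
  (0, 17/5)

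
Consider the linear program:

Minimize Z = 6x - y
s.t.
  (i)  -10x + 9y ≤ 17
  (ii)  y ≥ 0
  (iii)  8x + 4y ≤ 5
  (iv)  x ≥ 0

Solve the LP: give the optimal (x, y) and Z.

x = 0, y = 5/4, minimum Z = -5/4

Feasible corners and Z = 6x - y:
  (5/8, 0) → Z = 15/4
  (0, 0) → Z = 0
  (0, 5/4) → Z = -5/4

The binding constraints are 8x + 4y = 5 and x = 0.
Solving simultaneously gives x = 0, y = 5/4.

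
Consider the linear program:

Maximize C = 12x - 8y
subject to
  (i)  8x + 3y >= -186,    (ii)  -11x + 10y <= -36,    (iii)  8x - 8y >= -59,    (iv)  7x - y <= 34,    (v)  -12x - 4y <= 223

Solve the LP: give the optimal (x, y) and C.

x = -87/40, y = -1969/40, maximum C = 3677/10

Vertices and C = 12x - 8y:
  (304/59, 122/59) → C = 2672/59
  (-1043/82, -2885/164) → C = -488/41
  (-87/40, -1969/40) → C = 3677/10

The binding constraints are 7x - y = 34 and -12x - 4y = 223.
Solving simultaneously gives x = -87/40, y = -1969/40.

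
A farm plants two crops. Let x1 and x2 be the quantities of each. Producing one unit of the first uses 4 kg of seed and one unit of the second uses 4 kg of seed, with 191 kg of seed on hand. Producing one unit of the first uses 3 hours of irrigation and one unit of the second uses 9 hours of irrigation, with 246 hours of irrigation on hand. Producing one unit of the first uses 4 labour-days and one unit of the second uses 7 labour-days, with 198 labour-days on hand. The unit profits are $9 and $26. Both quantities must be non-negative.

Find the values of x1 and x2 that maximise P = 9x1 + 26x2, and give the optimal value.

Feasible corners and P = 9x1 + 26x2:
  (0, 0) → P = 0
  (0, 82/3) → P = 2132/3
  (191/4, 0) → P = 1719/4
  (545/12, 7/3) → P = 5633/12
  (4, 26) → P = 712

x1 = 4, x2 = 26, maximum P = 712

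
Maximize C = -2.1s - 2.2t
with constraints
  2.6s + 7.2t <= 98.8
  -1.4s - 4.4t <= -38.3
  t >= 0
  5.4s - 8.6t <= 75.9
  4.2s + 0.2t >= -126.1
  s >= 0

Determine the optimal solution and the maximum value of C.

Vertices and C = -2.1s - 2.2t:
  (34904/1531, 16809/3062) → C = -917883/15310
  (0, 247/18) → C = -2717/90
  (33167/1790, 2514/895) → C = -807123/17900
  (0, 383/44) → C = -383/20

At the optimal vertex, -1.4s - 4.4t = -38.3 and s = 0.
Solving simultaneously gives s = 0, t = 383/44.

s = 0, t = 383/44, maximum C = -383/20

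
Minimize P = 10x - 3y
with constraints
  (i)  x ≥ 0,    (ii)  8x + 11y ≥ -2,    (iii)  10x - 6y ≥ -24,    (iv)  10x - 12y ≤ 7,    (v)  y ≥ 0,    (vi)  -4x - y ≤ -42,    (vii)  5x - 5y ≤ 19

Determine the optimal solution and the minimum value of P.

Feasible corners and P = 10x - 3y:
  (114/17, 258/17) → P = 366/17
  (511/58, 196/29) → P = 1967/29
  (193/10, 31/2) → P = 293/2
The feasible region is unbounded (it extends along (1, 1), (3, 5)), but P strictly increases along every unbounded feasible direction, so there is no improving ray and the minimum is attained at a vertex.

The binding constraints are 10x - 6y = -24 and -4x - y = -42.
Solving simultaneously gives x = 114/17, y = 258/17.

x = 114/17, y = 258/17, minimum P = 366/17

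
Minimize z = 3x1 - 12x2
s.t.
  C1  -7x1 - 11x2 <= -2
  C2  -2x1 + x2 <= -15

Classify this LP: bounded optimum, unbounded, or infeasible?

From the feasible point (167/29, -101/29), moving in the direction (1, 2) keeps every constraint satisfied while z decreases without bound.

unbounded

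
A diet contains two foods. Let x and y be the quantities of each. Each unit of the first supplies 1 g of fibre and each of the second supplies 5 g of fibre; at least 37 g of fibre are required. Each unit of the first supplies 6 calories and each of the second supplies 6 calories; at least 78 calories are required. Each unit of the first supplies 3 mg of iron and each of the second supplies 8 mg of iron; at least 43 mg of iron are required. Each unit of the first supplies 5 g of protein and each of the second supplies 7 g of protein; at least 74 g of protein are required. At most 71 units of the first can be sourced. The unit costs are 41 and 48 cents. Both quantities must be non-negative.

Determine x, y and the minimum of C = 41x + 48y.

x = 7, y = 6, minimum C = 575

Vertices and C = 41x + 48y:
  (0, 13) → C = 624
  (37, 0) → C = 1517
  (71, 0) → C = 2911
  (7, 6) → C = 575
The feasible region is unbounded (it extends along (0, 1)), but C strictly increases along every unbounded feasible direction, so there is no improving ray and the minimum is attained at a vertex.

The optimum lies where x + 5y = 37 and 6x + 6y = 78.
Solving simultaneously gives x = 7, y = 6.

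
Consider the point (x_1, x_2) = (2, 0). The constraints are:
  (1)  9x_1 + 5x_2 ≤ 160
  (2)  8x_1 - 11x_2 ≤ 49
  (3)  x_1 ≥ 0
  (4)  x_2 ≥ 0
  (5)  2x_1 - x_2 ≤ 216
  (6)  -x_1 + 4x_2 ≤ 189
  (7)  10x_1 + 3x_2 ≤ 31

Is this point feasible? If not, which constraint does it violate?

(1): 18 ≤ 160 ✓
(2): 16 ≤ 49 ✓
(3): 2 ≥ 0 ✓
(4): 0 ≥ 0 ✓
(5): 4 ≤ 216 ✓
(6): -2 ≤ 189 ✓
(7): 20 ≤ 31 ✓

feasible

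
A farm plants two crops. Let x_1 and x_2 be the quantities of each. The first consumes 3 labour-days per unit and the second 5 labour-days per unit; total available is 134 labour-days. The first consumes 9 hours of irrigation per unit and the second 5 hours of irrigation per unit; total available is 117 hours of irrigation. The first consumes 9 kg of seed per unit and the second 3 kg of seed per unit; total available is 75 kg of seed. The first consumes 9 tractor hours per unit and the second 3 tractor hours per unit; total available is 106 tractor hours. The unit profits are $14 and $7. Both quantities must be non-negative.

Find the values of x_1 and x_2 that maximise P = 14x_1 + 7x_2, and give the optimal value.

Corner points and P = 14x_1 + 7x_2:
  (0, 0) → P = 0
  (0, 117/5) → P = 819/5
  (25/3, 0) → P = 350/3
  (4/3, 21) → P = 497/3

x_1 = 4/3, x_2 = 21, maximum P = 497/3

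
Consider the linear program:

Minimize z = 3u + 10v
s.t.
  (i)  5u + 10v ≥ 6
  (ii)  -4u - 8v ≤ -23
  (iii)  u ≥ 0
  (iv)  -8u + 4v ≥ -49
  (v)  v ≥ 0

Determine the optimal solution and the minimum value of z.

Extreme points and z = 3u + 10v:
  (0, 23/8) → z = 115/4
  (23/4, 0) → z = 69/4
  (49/8, 0) → z = 147/8
The feasible region is unbounded (it extends along (0, 1), (1, 2)), but z strictly increases along every unbounded feasible direction, so there is no improving ray and the minimum is attained at a vertex.

u = 23/4, v = 0, minimum z = 69/4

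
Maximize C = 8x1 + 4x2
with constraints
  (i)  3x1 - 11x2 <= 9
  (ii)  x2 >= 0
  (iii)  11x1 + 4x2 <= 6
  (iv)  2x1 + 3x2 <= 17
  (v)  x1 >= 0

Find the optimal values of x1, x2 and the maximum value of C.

The optimum lies where 11x1 + 4x2 = 6 and x1 = 0.
Solving simultaneously gives x1 = 0, x2 = 3/2.

x1 = 0, x2 = 3/2, maximum C = 6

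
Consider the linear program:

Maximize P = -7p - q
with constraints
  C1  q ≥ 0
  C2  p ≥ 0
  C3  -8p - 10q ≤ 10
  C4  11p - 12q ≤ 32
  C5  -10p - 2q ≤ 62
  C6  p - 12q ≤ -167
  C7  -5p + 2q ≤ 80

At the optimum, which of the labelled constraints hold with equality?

Extreme points and P = -7p - q:
  (0, 167/12) → P = -167/12
  (0, 40) → P = -40
  (199/10, 623/40) → P = -1239/8
The feasible region is unbounded (it extends along (2, 5), (12, 11)), but P strictly decreases along every unbounded feasible direction, so there is no improving ray and the maximum is attained at a vertex.

The maximum is at (0, 167/12). Substituting into each constraint, equality holds for C2 and C6; the remaining constraints have slack.

C2 and C6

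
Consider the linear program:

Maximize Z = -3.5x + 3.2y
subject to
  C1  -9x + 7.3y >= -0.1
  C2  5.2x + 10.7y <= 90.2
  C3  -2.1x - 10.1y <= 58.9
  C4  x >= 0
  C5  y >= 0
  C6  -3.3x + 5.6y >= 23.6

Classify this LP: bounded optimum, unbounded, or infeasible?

bounded optimum

Feasible corners and Z = -3.5x + 3.2y:
  (0, 902/107) → Z = 14432/535
  (25260/6443, 42038/6443) → Z = 230558/32215
  (0, 59/14) → Z = 472/35
The feasible region has finitely many vertices and no improving ray; the maximum is 14432/535 at (0, 902/107).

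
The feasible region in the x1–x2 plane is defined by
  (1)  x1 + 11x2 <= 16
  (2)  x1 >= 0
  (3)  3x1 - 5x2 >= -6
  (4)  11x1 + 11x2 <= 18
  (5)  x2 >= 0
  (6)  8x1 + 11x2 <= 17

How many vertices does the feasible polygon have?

Pairwise boundary intersections that survive every other constraint:
  (0, 6/5)
  (0, 0)
  (19/73, 99/73)
  (18/11, 0)
  (1/3, 43/33)

5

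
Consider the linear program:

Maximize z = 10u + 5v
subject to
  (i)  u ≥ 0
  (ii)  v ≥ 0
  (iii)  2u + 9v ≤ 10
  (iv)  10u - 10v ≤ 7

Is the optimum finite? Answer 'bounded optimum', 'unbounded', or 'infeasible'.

Corner points and z = 10u + 5v:
  (0, 0) → z = 0
  (0, 10/9) → z = 50/9
  (7/10, 0) → z = 7
  (163/110, 43/55) → z = 206/11
The feasible region has finitely many vertices and no improving ray; the maximum is 206/11 at (163/110, 43/55).

bounded optimum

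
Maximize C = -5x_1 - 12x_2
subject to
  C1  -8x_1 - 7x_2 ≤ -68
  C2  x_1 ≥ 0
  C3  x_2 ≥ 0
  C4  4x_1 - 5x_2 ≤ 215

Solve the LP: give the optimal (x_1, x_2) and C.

x_1 = 17/2, x_2 = 0, maximum C = -85/2

Feasible corners and C = -5x_1 - 12x_2:
  (0, 68/7) → C = -816/7
  (17/2, 0) → C = -85/2
  (215/4, 0) → C = -1075/4
The feasible region is unbounded (it extends along (0, 1), (5, 4)), but C strictly decreases along every unbounded feasible direction, so there is no improving ray and the maximum is attained at a vertex.

The binding constraints are -8x_1 - 7x_2 = -68 and x_2 = 0.
Solving simultaneously gives x_1 = 17/2, x_2 = 0.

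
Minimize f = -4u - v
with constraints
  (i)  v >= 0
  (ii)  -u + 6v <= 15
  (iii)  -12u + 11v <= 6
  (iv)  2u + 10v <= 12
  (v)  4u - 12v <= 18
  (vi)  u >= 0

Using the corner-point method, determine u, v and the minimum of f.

u = 81/16, v = 3/16, minimum f = -327/16

Feasible corners and f = -4u - v:
  (9/2, 0) → f = -18
  (0, 0) → f = 0
  (36/71, 78/71) → f = -222/71
  (0, 6/11) → f = -6/11
  (81/16, 3/16) → f = -327/16

At the optimal vertex, 2u + 10v = 12 and 4u - 12v = 18.
Solving simultaneously gives u = 81/16, v = 3/16.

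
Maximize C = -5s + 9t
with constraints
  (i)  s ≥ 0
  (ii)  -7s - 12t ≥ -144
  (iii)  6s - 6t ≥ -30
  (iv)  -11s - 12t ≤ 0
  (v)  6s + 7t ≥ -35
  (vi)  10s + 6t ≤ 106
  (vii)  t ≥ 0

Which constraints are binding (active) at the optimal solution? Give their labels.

(ii) and (iii)

Feasible corners and C = -5s + 9t:
  (0, 5) → C = 45
  (0, 0) → C = 0
  (84/19, 179/19) → C = 1191/19
  (68/13, 349/39) → C = 707/13
  (53/5, 0) → C = -53

The maximum is at (84/19, 179/19). Substituting into each constraint, equality holds for (ii) and (iii); the remaining constraints have slack.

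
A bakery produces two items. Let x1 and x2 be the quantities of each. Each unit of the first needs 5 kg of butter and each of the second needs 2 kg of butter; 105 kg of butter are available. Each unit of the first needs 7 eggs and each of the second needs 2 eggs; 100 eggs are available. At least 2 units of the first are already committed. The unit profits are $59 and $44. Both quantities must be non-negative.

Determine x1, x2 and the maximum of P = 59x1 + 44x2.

x1 = 2, x2 = 43, maximum P = 2010

At the optimal vertex, 7x1 + 2x2 = 100 and x1 = 2.
Solving simultaneously gives x1 = 2, x2 = 43.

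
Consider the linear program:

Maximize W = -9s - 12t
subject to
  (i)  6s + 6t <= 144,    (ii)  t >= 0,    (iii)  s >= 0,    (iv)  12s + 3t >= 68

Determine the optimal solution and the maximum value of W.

Extreme points and W = -9s - 12t:
  (24, 0) → W = -216
  (0, 24) → W = -288
  (17/3, 0) → W = -51
  (0, 68/3) → W = -272

s = 17/3, t = 0, maximum W = -51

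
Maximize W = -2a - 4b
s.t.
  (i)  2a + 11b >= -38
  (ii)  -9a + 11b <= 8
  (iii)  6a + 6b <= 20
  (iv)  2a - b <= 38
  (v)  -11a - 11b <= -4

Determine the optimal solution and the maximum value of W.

Extreme points and W = -2a - 4b:
  (224/27, -134/27) → W = 88/27
  (14/3, -142/33) → W = 260/33
  (43/30, 19/10) → W = -157/15
  (-1/5, 31/55) → W = -102/55

The binding constraints are 2a + 11b = -38 and -11a - 11b = -4.
Solving simultaneously gives a = 14/3, b = -142/33.

a = 14/3, b = -142/33, maximum W = 260/33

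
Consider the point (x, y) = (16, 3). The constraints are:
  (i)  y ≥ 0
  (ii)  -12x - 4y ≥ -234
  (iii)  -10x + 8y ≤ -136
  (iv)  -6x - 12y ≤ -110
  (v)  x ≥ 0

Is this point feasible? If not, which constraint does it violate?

(i): 3 ≥ 0 ✓
(ii): -204 ≥ -234 ✓
(iii): -136 ≤ -136 ✓
(iv): -132 ≤ -110 ✓
(v): 16 ≥ 0 ✓

feasible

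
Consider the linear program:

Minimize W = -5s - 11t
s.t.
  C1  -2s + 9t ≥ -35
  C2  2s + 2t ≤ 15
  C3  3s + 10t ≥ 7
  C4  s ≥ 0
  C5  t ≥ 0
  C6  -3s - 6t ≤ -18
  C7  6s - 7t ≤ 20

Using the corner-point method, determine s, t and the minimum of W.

Feasible corners and W = -5s - 11t:
  (0, 15/2) → W = -165/2
  (145/26, 25/13) → W = -1275/26
  (0, 3) → W = -33
  (82/19, 16/19) → W = -586/19

s = 0, t = 15/2, minimum W = -165/2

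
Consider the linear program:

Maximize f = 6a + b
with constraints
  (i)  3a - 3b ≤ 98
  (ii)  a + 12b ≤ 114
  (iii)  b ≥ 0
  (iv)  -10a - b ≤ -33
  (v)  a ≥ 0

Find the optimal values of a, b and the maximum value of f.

a = 506/13, b = 244/39, maximum f = 9352/39

Corner points and f = 6a + b:
  (506/13, 244/39) → f = 9352/39
  (98/3, 0) → f = 196
  (282/119, 1107/119) → f = 2799/119
  (33/10, 0) → f = 99/5

The optimum lies where 3a - 3b = 98 and a + 12b = 114.
Solving simultaneously gives a = 506/13, b = 244/39.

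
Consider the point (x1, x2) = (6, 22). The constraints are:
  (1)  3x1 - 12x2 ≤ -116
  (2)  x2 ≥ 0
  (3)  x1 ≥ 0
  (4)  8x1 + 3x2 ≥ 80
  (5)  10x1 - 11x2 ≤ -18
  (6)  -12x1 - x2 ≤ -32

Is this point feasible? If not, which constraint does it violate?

(1): -246 ≤ -116 ✓
(2): 22 ≥ 0 ✓
(3): 6 ≥ 0 ✓
(4): 114 ≥ 80 ✓
(5): -182 ≤ -18 ✓
(6): -94 ≤ -32 ✓

feasible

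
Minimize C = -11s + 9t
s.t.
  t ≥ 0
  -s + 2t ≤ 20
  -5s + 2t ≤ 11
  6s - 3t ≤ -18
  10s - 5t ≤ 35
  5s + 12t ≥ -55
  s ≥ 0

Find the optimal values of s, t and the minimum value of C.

Feasible corners and C = -11s + 9t:
  (9/4, 89/8) → C = 603/8
  (8/3, 34/3) → C = 218/3
  (1, 8) → C = 61

At the optimal vertex, -5s + 2t = 11 and 6s - 3t = -18.
Solving simultaneously gives s = 1, t = 8.

s = 1, t = 8, minimum C = 61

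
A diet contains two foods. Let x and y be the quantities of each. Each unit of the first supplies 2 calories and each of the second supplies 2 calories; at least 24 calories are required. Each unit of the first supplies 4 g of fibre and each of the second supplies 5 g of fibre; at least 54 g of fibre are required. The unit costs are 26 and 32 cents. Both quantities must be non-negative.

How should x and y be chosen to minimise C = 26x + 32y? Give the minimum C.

x = 6, y = 6, minimum C = 348

Vertices and C = 26x + 32y:
  (0, 12) → C = 384
  (27/2, 0) → C = 351
  (6, 6) → C = 348
The feasible region is unbounded (it extends along (0, 1), (1, 0)), but C strictly increases along every unbounded feasible direction, so there is no improving ray and the minimum is attained at a vertex.

At the optimal vertex, 2x + 2y = 24 and 4x + 5y = 54.
Solving simultaneously gives x = 6, y = 6.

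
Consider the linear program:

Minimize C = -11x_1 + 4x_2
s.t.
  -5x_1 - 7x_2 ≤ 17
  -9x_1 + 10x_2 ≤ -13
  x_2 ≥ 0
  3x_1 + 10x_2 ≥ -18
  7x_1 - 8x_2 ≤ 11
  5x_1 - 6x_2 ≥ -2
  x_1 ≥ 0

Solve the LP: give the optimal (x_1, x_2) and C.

x_1 = 41, x_2 = 69/2, minimum C = -313

Vertices and C = -11x_1 + 4x_2:
  (13/9, 0) → C = -143/9
  (49/2, 83/4) → C = -373/2
  (11/7, 0) → C = -121/7
  (41, 69/2) → C = -313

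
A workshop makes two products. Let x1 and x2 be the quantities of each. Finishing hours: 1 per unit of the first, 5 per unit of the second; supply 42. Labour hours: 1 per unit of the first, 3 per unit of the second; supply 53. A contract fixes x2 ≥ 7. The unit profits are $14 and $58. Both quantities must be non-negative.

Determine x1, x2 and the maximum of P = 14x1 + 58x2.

Vertices and P = 14x1 + 58x2:
  (0, 42/5) → P = 2436/5
  (0, 7) → P = 406
  (7, 7) → P = 504

The binding constraints are x1 + 5x2 = 42 and x2 = 7.
Solving simultaneously gives x1 = 7, x2 = 7.

x1 = 7, x2 = 7, maximum P = 504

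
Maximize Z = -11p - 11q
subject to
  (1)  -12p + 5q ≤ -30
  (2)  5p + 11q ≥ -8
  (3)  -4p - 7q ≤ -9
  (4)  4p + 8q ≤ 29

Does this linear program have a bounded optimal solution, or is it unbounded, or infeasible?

Feasible corners and Z = -11p - 11q:
  (255/104, -3/26) → Z = -2673/104
  (385/116, 57/29) → Z = -6743/116
  (155/9, -77/9) → Z = -286/3
  (383/4, -177/4) → Z = -1133/2
The feasible region has finitely many vertices and no improving ray; the maximum is -2673/104 at (255/104, -3/26).

bounded optimum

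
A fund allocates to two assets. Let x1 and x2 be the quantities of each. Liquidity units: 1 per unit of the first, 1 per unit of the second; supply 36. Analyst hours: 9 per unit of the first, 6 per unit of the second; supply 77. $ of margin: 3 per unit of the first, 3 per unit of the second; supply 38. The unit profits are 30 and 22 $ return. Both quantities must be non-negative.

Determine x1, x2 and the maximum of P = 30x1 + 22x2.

x1 = 1/3, x2 = 37/3, maximum P = 844/3

Vertices and P = 30x1 + 22x2:
  (0, 0) → P = 0
  (0, 38/3) → P = 836/3
  (77/9, 0) → P = 770/3
  (1/3, 37/3) → P = 844/3

At the optimal vertex, 9x1 + 6x2 = 77 and 3x1 + 3x2 = 38.
Solving simultaneously gives x1 = 1/3, x2 = 37/3.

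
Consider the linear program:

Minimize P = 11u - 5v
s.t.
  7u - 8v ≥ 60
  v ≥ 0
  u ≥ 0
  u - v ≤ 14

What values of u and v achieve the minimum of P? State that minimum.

Corner points and P = 11u - 5v:
  (60/7, 0) → P = 660/7
  (52, 38) → P = 382
  (14, 0) → P = 154

u = 60/7, v = 0, minimum P = 660/7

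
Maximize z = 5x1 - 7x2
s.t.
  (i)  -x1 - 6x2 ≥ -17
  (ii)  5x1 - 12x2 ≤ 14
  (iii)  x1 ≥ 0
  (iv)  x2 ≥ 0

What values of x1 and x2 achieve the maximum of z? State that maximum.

x1 = 48/7, x2 = 71/42, maximum z = 943/42

Feasible corners and z = 5x1 - 7x2:
  (48/7, 71/42) → z = 943/42
  (0, 17/6) → z = -119/6
  (14/5, 0) → z = 14
  (0, 0) → z = 0

The binding constraints are -x1 - 6x2 = -17 and 5x1 - 12x2 = 14.
Solving simultaneously gives x1 = 48/7, x2 = 71/42.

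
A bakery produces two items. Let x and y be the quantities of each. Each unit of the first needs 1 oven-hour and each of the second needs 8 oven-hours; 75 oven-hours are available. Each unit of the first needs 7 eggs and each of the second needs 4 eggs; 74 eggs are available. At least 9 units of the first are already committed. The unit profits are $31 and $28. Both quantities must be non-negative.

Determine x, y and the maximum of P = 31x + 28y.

Corner points and P = 31x + 28y:
  (74/7, 0) → P = 2294/7
  (9, 0) → P = 279
  (9, 11/4) → P = 356

At the optimal vertex, 7x + 4y = 74 and x = 9.
Solving simultaneously gives x = 9, y = 11/4.

x = 9, y = 11/4, maximum P = 356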